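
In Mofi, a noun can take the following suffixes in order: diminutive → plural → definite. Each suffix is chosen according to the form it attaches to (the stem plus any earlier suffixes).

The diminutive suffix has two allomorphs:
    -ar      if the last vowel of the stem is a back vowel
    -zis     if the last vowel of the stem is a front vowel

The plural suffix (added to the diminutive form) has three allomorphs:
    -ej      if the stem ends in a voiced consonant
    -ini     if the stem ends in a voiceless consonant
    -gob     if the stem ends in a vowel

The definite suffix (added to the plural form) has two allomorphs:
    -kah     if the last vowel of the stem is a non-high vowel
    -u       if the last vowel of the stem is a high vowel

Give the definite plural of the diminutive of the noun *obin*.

The last vowel of *obin* is /i/, which is a front vowel, so the diminutive suffix is -zis, giving *obinzis*.
Since the final sound of the diminutive form *obinzis* is /s/ (a voiceless consonant), it takes -ini, giving *obinzisini*.
The plural form *obinzisini*: last vowel = /i/, a high vowel → -u → *obinzisiniu*.

obinzisiniu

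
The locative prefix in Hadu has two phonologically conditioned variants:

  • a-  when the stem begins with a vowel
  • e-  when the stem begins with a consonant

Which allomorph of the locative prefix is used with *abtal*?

Since the first sound of *abtal* is /a/ (a vowel), it takes a-.

a-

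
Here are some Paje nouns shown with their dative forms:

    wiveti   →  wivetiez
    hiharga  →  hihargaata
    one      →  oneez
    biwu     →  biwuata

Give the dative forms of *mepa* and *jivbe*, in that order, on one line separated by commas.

Looking at the last vowel of each stem: -ez when the last vowel of the stem is a front vowel (*wiveti*, *one*); -ata when the last vowel of the stem is a back vowel (*hiharga*, *biwu*).
Since the last vowel of *mepa* is /a/ (a back vowel), it takes -ata, giving *mepaata*.
Since the last vowel of *jivbe* is /e/ (a front vowel), it takes -ez, giving *jivbeez*.

mepaata, jivbeez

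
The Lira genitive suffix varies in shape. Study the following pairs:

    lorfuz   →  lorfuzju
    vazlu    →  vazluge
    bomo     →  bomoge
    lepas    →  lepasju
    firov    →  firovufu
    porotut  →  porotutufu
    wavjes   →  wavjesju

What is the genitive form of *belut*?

belutufu

The alternation tracks the final sound of the stem — -ju when the stem ends in a sibilant (*lorfuz*, *lepas*, *wavjes*); -ufu when the stem ends in a non-sibilant consonant (*firov*, *porotut*); -ge when the stem ends in a vowel (*vazlu*, *bomo*).
*belut*: final sound = /t/, a non-sibilant consonant → -ufu → *belutufu*.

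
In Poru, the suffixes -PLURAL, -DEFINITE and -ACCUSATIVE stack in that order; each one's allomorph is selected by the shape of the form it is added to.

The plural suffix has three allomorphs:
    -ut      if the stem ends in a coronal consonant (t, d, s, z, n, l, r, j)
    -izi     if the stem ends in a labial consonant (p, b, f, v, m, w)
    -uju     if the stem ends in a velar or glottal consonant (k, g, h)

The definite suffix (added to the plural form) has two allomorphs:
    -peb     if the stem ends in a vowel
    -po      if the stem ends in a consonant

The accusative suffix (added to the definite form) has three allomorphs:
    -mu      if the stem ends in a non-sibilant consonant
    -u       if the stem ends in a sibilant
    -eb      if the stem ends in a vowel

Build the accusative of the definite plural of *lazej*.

The final consonant of *lazej* is /j/, which is coronal, so the plural suffix is -ut, giving *lazejut*.
The plural form *lazejut*: final sound = /t/, a consonant → -po → *lazejutpo*.
Since the final sound of the definite form *lazejutpo* is /o/ (a vowel), it takes -eb, giving *lazejutpoeb*.

lazejutpoeb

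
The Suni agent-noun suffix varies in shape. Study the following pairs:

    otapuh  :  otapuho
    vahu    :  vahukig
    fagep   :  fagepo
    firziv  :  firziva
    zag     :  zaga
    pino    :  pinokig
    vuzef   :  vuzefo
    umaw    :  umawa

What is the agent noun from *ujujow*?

ujujowa

Looking at the final sound of each stem: -o when the stem ends in a voiceless consonant (*otapuh*, *fagep*, *vuzef*); -a when the stem ends in a voiced consonant (*firziv*, *zag*, *umaw*); -kig when the stem ends in a vowel (*vahu*, *pino*).
Since the final sound of *ujujow* is /w/ (a voiced consonant), it takes -a, giving *ujujowa*.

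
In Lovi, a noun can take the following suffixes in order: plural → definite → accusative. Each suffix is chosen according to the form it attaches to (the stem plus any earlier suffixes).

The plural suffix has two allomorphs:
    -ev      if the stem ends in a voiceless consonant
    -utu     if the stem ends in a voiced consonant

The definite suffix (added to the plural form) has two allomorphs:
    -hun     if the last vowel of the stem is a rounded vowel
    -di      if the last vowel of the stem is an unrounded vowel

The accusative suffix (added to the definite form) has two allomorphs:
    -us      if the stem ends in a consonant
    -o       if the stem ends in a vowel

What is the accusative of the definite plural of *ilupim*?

Since the final consonant of *ilupim* is /m/ (voiced), it takes -utu, giving *ilupimutu*.
The last vowel of the plural form *ilupimutu* is /u/, which is a rounded vowel, so the definite suffix is -hun, giving *ilupimutuhun*.
The final sound of the definite form *ilupimutuhun* is /n/, which is a consonant, so the accusative suffix is -us, giving *ilupimutuhunus*.

ilupimutuhunus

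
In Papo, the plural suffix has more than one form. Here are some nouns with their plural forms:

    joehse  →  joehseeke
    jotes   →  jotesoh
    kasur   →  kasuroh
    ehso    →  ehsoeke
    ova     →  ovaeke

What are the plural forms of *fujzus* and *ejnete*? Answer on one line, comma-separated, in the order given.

fujzusoh, ejneteeke

The alternation tracks the final sound of the stem — -oh when the stem ends in a consonant (*jotes*, *kasur*); -eke when the stem ends in a vowel (*joehse*, *ehso*, *ova*).
The final sound of *fujzus* is /s/, which is a consonant, so the suffix is -oh, giving *fujzusoh*.
*ejnete* — final sound /e/ (a vowel) → -eke → *ejneteeke*.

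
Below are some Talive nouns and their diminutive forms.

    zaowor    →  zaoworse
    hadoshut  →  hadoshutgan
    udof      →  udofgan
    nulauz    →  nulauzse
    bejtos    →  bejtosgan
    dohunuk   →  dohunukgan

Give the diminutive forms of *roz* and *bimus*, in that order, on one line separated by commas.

rozse, bimusgan

The suffix is conditioned by the final consonant: -gan when the stem ends in a voiceless consonant (*hadoshut*, *udof*, *bejtos*, *dohunuk*); -se when the stem ends in a voiced consonant (*zaowor*, *nulauz*).
*roz*: final consonant = /z/, voiced → -se → *rozse*.
*bimus*: final consonant = /s/, voiceless → -gan → *bimusgan*.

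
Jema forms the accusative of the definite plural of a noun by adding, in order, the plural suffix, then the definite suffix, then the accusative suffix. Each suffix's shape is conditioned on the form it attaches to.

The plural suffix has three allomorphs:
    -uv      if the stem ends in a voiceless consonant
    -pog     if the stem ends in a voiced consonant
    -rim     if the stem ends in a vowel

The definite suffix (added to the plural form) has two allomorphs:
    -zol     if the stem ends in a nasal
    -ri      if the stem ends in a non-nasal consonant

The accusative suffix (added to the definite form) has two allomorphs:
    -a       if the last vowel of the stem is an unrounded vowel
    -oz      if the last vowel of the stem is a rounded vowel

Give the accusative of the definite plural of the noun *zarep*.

*zarep*: final sound = /p/, a voiceless consonant → -uv → *zarepuv*.
The plural form *zarepuv*: final consonant = /v/, non-nasal → -ri → *zarepuvri*.
Since the last vowel of the definite form *zarepuvri* is /i/ (an unrounded vowel), it takes -a, giving *zarepuvria*.

zarepuvria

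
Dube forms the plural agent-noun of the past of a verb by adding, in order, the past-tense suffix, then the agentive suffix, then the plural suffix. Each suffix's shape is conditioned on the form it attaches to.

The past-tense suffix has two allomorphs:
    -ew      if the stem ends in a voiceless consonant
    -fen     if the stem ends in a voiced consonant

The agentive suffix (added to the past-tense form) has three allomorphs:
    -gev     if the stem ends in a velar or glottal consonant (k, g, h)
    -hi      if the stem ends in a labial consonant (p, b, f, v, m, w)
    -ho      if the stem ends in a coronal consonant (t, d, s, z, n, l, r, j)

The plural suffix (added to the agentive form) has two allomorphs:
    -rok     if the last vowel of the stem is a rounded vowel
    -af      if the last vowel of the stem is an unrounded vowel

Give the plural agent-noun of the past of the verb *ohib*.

ohibfenhorok

*ohib*: final consonant = /b/, voiced → -fen → *ohibfen*.
Since the final consonant of the past-tense form *ohibfen* is /n/ (coronal), it takes -ho, giving *ohibfenho*.
The agentive form *ohibfenho* — last vowel /o/ (a rounded vowel) → -rok → *ohibfenhorok*.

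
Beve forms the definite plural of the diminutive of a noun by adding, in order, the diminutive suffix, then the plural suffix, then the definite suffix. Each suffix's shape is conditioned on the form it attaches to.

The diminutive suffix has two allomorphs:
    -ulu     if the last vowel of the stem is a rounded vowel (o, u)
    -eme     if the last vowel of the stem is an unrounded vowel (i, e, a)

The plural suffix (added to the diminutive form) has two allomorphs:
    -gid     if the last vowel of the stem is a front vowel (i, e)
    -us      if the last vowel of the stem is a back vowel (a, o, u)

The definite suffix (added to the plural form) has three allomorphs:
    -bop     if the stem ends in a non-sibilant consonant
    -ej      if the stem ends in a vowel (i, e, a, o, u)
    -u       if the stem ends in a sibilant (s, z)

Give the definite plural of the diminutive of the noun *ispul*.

Since the last vowel of *ispul* is /u/ (a rounded vowel), it takes -ulu, giving *ispululu*.
The diminutive form *ispululu* — last vowel /u/ (a back vowel) → -us → *ispululuus*.
The plural form *ispululuus* — final sound /s/ (a sibilant) → -u → *ispululuusu*.

ispululuusu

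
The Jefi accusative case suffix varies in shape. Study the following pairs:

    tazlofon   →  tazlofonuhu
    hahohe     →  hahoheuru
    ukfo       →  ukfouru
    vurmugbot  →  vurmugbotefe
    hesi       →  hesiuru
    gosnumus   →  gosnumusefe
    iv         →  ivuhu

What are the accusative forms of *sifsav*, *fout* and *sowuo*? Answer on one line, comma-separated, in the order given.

sifsavuhu, foutefe, sowuouru

The alternation tracks the final sound of the stem — -efe when the stem ends in a voiceless consonant (*vurmugbot*, *gosnumus*); -uhu when the stem ends in a voiced consonant (*tazlofon*, *iv*); -uru when the stem ends in a vowel (*hahohe*, *ukfo*, *hesi*).
The final sound of *sifsav* is /v/, which is a voiced consonant, so the suffix is -uhu, giving *sifsavuhu*.
The final sound of *fout* is /t/, which is a voiceless consonant, so the suffix is -efe, giving *foutefe*.
*sowuo*: final sound = /o/, a vowel → -uru → *sowuouru*.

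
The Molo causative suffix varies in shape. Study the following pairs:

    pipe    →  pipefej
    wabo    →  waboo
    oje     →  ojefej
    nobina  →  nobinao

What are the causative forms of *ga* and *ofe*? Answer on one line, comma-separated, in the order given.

Looking at the last vowel of each stem: -fej when the last vowel of the stem is a front vowel (*pipe*, *oje*); -o when the last vowel of the stem is a back vowel (*wabo*, *nobina*).
*ga*: last vowel = /a/, a back vowel → -o → *gao*.
*ofe* — last vowel /e/ (a front vowel) → -fej → *ofefej*.

gao, ofefej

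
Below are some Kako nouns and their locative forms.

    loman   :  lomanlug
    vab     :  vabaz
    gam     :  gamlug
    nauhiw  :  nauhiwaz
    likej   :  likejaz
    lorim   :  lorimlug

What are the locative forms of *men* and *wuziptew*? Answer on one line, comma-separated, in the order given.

menlug, wuziptewaz

The suffix is conditioned by the final consonant: -lug when the stem ends in a nasal (*loman*, *gam*, *lorim*); -az when the stem ends in a non-nasal consonant (*vab*, *nauhiw*, *likej*).
Since the final consonant of *men* is /n/ (a nasal), it takes -lug, giving *menlug*.
*wuziptew* — final consonant /w/ (non-nasal) → -az → *wuziptewaz*.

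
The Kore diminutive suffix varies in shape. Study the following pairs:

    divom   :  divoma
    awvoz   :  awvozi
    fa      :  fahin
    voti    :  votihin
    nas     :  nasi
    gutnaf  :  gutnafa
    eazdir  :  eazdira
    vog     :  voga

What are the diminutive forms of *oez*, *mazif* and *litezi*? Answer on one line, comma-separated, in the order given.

The alternation tracks the final sound of the stem — -i when the stem ends in a sibilant (*awvoz*, *nas*); -a when the stem ends in a non-sibilant consonant (*divom*, *gutnaf*, *eazdir*, *vog*); -hin when the stem ends in a vowel (*fa*, *voti*).
The final sound of *oez* is /z/, which is a sibilant, so the suffix is -i, giving *oezi*.
The final sound of *mazif* is /f/, which is a non-sibilant consonant, so the suffix is -a, giving *mazifa*.
*litezi*: final sound = /i/, a vowel → -hin → *litezihin*.

oezi, mazifa, litezihin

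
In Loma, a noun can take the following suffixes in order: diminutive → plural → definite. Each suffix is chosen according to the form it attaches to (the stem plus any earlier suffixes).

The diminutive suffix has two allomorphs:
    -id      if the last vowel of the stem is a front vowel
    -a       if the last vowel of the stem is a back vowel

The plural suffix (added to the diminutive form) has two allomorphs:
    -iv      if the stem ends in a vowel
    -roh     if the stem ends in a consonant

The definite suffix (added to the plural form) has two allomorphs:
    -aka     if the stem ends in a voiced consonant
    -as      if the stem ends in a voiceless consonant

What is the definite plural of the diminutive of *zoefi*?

The last vowel of *zoefi* is /i/, which is a front vowel, so the diminutive suffix is -id, giving *zoefiid*.
The final sound of the diminutive form *zoefiid* is /d/, which is a consonant, so the plural suffix is -roh, giving *zoefiidroh*.
The final consonant of the plural form *zoefiidroh* is /h/, which is voiceless, so the definite suffix is -as, giving *zoefiidrohas*.

zoefiidrohas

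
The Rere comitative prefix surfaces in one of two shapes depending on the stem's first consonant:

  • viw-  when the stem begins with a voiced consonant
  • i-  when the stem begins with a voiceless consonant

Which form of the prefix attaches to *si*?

i-

Since the first consonant of *si* is /s/ (voiceless), it takes i-.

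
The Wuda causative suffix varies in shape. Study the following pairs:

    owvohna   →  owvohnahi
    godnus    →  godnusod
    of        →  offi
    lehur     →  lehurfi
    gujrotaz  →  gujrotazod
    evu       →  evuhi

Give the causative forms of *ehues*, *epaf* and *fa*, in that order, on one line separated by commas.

ehuesod, epaffi, fahi

The pattern is sibilance of the final sound: -od when the stem ends in a sibilant (*godnus*, *gujrotaz*); -fi when the stem ends in a non-sibilant consonant (*of*, *lehur*); -hi when the stem ends in a vowel (*owvohna*, *evu*).
Since the final sound of *ehues* is /s/ (a sibilant), it takes -od, giving *ehuesod*.
Since the final sound of *epaf* is /f/ (a non-sibilant consonant), it takes -fi, giving *epaffi*.
The final sound of *fa* is /a/, which is a vowel, so the suffix is -hi, giving *fahi*.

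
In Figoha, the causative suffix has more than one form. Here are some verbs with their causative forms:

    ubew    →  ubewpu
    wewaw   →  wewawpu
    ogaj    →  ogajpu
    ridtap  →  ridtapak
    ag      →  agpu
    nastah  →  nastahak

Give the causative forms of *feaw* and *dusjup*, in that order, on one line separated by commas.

Looking at the final consonant of each stem: -ak when the stem ends in a voiceless consonant (*ridtap*, *nastah*); -pu when the stem ends in a voiced consonant (*ubew*, *wewaw*, *ogaj*, *ag*).
The final consonant of *feaw* is /w/, which is voiced, so the suffix is -pu, giving *feawpu*.
The final consonant of *dusjup* is /p/, which is voiceless, so the suffix is -ak, giving *dusjupak*.

feawpu, dusjupak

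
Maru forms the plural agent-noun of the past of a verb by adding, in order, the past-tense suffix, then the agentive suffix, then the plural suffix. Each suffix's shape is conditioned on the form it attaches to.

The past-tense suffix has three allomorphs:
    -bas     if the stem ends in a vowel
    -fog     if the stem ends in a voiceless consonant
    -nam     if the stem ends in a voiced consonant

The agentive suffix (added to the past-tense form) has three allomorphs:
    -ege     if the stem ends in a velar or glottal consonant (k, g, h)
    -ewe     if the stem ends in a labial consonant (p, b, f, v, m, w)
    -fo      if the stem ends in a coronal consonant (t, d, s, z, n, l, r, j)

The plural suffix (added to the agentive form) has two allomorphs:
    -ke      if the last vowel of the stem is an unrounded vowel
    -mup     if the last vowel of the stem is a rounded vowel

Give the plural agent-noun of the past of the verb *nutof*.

The final sound of *nutof* is /f/, which is a voiceless consonant, so the past-tense suffix is -fog, giving *nutoffog*.
Since the final consonant of the past-tense form *nutoffog* is /g/ (velar/glottal), it takes -ege, giving *nutoffogege*.
Since the last vowel of the agentive form *nutoffogege* is /e/ (an unrounded vowel), it takes -ke, giving *nutoffogegeke*.

nutoffogegeke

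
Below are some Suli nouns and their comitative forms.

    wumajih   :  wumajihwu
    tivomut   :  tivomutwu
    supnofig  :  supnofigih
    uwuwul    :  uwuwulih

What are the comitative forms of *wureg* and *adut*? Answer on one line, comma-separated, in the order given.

The suffix is conditioned by the final consonant: -wu when the stem ends in a voiceless consonant (*wumajih*, *tivomut*); -ih when the stem ends in a voiced consonant (*supnofig*, *uwuwul*).
Since the final consonant of *wureg* is /g/ (voiced), it takes -ih, giving *wuregih*.
Since the final consonant of *adut* is /t/ (voiceless), it takes -wu, giving *adutwu*.

wuregih, adutwu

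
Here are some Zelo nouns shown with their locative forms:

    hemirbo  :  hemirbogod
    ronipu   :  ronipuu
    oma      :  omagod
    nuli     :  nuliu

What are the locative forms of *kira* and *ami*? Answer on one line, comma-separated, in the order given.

kiragod, amiu

Looking at the last vowel of each stem: -u when the last vowel of the stem is a high vowel (*ronipu*, *nuli*); -god when the last vowel of the stem is a non-high vowel (*hemirbo*, *oma*).
The last vowel of *kira* is /a/, which is a non-high vowel, so the suffix is -god, giving *kiragod*.
*ami*: last vowel = /i/, a high vowel → -u → *amiu*.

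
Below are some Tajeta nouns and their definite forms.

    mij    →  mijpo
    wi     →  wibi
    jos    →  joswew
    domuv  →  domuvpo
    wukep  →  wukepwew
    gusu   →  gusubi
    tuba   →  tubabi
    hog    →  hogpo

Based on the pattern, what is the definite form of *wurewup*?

wurewupwew

The alternation tracks the final sound of the stem — -wew when the stem ends in a voiceless consonant (*jos*, *wukep*); -po when the stem ends in a voiced consonant (*mij*, *domuv*, *hog*); -bi when the stem ends in a vowel (*wi*, *gusu*, *tuba*).
*wurewup*: final sound = /p/, a voiceless consonant → -wew → *wurewupwew*.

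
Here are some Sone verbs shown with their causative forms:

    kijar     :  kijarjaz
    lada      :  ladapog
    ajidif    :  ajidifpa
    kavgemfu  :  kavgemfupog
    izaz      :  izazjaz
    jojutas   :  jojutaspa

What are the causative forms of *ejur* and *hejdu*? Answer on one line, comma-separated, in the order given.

ejurjaz, hejdupog

Looking at the final sound of each stem: -pa when the stem ends in a voiceless consonant (*ajidif*, *jojutas*); -jaz when the stem ends in a voiced consonant (*kijar*, *izaz*); -pog when the stem ends in a vowel (*lada*, *kavgemfu*).
Since the final sound of *ejur* is /r/ (a voiced consonant), it takes -jaz, giving *ejurjaz*.
*hejdu* — final sound /u/ (a vowel) → -pog → *hejdupog*.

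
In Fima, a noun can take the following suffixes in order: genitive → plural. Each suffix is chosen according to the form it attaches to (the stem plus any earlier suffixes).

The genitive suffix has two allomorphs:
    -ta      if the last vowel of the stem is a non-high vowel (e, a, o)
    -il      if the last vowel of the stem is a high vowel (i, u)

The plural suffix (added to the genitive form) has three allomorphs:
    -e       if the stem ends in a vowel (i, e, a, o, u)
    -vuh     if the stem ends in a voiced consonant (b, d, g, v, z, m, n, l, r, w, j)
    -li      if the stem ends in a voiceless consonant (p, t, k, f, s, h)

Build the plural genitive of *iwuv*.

*iwuv* — last vowel /u/ (a high vowel) → -il → *iwuvil*.
Since the final sound of the genitive form *iwuvil* is /l/ (a voiced consonant), it takes -vuh, giving *iwuvilvuh*.

iwuvilvuh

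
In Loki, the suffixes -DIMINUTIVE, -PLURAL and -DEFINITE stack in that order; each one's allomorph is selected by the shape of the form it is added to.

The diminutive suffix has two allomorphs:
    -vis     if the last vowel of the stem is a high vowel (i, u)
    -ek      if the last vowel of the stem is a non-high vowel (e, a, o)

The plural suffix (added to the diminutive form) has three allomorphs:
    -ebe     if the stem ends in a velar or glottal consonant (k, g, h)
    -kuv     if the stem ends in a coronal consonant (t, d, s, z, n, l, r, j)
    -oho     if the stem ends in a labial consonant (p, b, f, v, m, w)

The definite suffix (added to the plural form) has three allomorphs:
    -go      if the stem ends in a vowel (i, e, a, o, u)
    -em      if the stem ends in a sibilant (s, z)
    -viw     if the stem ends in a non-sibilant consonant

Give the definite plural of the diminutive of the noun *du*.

*du* — last vowel /u/ (a high vowel) → -vis → *duvis*.
The final consonant of the diminutive form *duvis* is /s/, which is coronal, so the plural suffix is -kuv, giving *duviskuv*.
The plural form *duviskuv* — final sound /v/ (a non-sibilant consonant) → -viw → *duviskuvviw*.

duviskuvviw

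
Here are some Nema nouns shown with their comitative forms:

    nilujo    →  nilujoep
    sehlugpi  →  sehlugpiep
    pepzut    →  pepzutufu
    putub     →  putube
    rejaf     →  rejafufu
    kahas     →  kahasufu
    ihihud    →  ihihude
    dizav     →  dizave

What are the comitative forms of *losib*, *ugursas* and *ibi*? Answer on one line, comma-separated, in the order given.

losibe, ugursasufu, ibiep

Looking at the final sound of each stem: -ufu when the stem ends in a voiceless consonant (*pepzut*, *rejaf*, *kahas*); -e when the stem ends in a voiced consonant (*putub*, *ihihud*, *dizav*); -ep when the stem ends in a vowel (*nilujo*, *sehlugpi*).
*losib*: final sound = /b/, a voiced consonant → -e → *losibe*.
The final sound of *ugursas* is /s/, which is a voiceless consonant, so the suffix is -ufu, giving *ugursasufu*.
*ibi*: final sound = /i/, a vowel → -ep → *ibiep*.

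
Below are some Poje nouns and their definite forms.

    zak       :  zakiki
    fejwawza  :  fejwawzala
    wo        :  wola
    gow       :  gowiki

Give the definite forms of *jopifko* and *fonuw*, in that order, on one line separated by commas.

jopifkola, fonuwiki

The suffix is conditioned by the final sound: -iki when the stem ends in a consonant (*zak*, *gow*); -la when the stem ends in a vowel (*fejwawza*, *wo*).
*jopifko*: final sound = /o/, a vowel → -la → *jopifkola*.
*fonuw* — final sound /w/ (a consonant) → -iki → *fonuwiki*.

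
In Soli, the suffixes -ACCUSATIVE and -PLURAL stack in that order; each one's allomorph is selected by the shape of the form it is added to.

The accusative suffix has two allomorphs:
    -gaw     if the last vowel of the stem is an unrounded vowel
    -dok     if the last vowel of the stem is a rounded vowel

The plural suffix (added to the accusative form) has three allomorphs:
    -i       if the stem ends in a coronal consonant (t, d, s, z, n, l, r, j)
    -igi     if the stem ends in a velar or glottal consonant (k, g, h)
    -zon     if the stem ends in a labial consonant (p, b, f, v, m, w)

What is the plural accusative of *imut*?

imutdokigi

*imut*: last vowel = /u/, a rounded vowel → -dok → *imutdok*.
The accusative form *imutdok* — final consonant /k/ (velar/glottal) → -igi → *imutdokigi*.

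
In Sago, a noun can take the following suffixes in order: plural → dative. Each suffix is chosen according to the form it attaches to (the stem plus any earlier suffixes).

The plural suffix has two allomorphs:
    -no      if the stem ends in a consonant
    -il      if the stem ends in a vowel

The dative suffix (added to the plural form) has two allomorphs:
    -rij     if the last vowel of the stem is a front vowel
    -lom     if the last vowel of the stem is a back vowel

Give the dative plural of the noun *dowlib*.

dowlibnolom

Since the final sound of *dowlib* is /b/ (a consonant), it takes -no, giving *dowlibno*.
The plural form *dowlibno*: last vowel = /o/, a back vowel → -lom → *dowlibnolom*.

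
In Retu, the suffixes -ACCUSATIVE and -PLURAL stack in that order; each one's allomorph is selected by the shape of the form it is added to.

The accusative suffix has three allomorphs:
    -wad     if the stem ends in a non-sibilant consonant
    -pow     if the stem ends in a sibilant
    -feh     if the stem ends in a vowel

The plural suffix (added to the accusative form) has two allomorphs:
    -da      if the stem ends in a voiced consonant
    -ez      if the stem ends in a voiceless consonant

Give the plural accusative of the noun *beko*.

bekofehez

*beko* — final sound /o/ (a vowel) → -feh → *bekofeh*.
The final consonant of the accusative form *bekofeh* is /h/, which is voiceless, so the plural suffix is -ez, giving *bekofehez*.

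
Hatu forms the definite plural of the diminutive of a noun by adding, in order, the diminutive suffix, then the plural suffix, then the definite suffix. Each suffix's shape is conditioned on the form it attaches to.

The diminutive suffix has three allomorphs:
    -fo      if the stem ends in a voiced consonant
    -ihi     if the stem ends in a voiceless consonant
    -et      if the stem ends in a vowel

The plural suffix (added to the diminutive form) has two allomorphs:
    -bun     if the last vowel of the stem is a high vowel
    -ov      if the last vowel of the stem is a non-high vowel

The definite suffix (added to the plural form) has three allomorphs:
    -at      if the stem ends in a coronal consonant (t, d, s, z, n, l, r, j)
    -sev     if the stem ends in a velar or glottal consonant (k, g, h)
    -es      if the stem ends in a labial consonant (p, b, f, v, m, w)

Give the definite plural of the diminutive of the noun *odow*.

odowfooves

The final sound of *odow* is /w/, which is a voiced consonant, so the diminutive suffix is -fo, giving *odowfo*.
Since the last vowel of the diminutive form *odowfo* is /o/ (a non-high vowel), it takes -ov, giving *odowfoov*.
Since the final consonant of the plural form *odowfoov* is /v/ (labial), it takes -es, giving *odowfooves*.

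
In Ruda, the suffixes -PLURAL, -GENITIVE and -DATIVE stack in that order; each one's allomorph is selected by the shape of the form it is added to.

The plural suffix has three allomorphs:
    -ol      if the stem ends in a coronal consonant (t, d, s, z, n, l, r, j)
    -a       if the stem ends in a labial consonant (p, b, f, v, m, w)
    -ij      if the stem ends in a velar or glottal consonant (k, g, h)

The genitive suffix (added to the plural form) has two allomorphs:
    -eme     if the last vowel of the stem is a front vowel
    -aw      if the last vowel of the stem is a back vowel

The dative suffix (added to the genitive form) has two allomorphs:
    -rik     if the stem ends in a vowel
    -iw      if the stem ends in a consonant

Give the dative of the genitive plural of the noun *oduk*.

The final consonant of *oduk* is /k/, which is velar/glottal, so the plural suffix is -ij, giving *odukij*.
The last vowel of the plural form *odukij* is /i/, which is a front vowel, so the genitive suffix is -eme, giving *odukijeme*.
The genitive form *odukijeme* — final sound /e/ (a vowel) → -rik → *odukijemerik*.

odukijemerik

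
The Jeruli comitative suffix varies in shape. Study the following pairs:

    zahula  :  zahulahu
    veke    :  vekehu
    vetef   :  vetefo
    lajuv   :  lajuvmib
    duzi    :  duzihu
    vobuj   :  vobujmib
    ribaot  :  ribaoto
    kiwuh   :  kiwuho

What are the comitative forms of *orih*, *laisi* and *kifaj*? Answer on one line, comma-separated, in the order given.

oriho, laisihu, kifajmib

Looking at the final sound of each stem: -o when the stem ends in a voiceless consonant (*vetef*, *ribaot*, *kiwuh*); -mib when the stem ends in a voiced consonant (*lajuv*, *vobuj*); -hu when the stem ends in a vowel (*zahula*, *veke*, *duzi*).
*orih*: final sound = /h/, a voiceless consonant → -o → *oriho*.
Since the final sound of *laisi* is /i/ (a vowel), it takes -hu, giving *laisihu*.
Since the final sound of *kifaj* is /j/ (a voiced consonant), it takes -mib, giving *kifajmib*.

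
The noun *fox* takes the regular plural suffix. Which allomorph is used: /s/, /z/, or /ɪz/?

The stem *fox* ends in a sibilant (/s, z, ʃ, ʒ, tʃ, dʒ/).
The plural suffix surfaces as /ɪz/ after sibilants, /s/ after other voiceless consonants, and /z/ after other voiced sounds.
So the plural -s on *fox* is pronounced /ɪz/.

/ɪz/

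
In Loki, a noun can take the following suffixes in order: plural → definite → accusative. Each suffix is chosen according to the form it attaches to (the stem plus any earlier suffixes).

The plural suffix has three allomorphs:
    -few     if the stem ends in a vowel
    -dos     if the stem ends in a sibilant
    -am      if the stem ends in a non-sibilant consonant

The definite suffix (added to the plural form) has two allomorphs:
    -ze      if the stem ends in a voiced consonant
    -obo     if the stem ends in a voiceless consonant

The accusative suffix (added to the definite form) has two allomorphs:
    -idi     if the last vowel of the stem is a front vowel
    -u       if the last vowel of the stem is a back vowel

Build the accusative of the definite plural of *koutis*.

koutisdosobou

The final sound of *koutis* is /s/, which is a sibilant, so the plural suffix is -dos, giving *koutisdos*.
Since the final consonant of the plural form *koutisdos* is /s/ (voiceless), it takes -obo, giving *koutisdosobo*.
Since the last vowel of the definite form *koutisdosobo* is /o/ (a back vowel), it takes -u, giving *koutisdosobou*.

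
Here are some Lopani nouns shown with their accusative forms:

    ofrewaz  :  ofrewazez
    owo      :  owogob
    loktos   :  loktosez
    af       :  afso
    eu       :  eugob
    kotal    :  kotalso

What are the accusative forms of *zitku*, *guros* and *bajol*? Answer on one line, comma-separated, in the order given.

The alternation tracks the final sound of the stem — -ez when the stem ends in a sibilant (*ofrewaz*, *loktos*); -so when the stem ends in a non-sibilant consonant (*af*, *kotal*); -gob when the stem ends in a vowel (*owo*, *eu*).
*zitku* — final sound /u/ (a vowel) → -gob → *zitkugob*.
*guros*: final sound = /s/, a sibilant → -ez → *gurosez*.
*bajol*: final sound = /l/, a non-sibilant consonant → -so → *bajolso*.

zitkugob, gurosez, bajolso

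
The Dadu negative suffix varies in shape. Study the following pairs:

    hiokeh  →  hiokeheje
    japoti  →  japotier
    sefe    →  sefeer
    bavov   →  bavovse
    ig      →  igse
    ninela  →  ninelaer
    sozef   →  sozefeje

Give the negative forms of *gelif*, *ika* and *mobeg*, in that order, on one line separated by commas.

gelifeje, ikaer, mobegse

The suffix is conditioned by the final sound: -eje when the stem ends in a voiceless consonant (*hiokeh*, *sozef*); -se when the stem ends in a voiced consonant (*bavov*, *ig*); -er when the stem ends in a vowel (*japoti*, *sefe*, *ninela*).
*gelif* — final sound /f/ (a voiceless consonant) → -eje → *gelifeje*.
Since the final sound of *ika* is /a/ (a vowel), it takes -er, giving *ikaer*.
*mobeg*: final sound = /g/, a voiced consonant → -se → *mobegse*.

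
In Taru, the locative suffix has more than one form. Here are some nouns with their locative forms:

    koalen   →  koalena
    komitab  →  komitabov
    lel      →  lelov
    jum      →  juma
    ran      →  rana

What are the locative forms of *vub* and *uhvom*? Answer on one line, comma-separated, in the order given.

The pattern is nasality of the final consonant: -a when the stem ends in a nasal (*koalen*, *jum*, *ran*); -ov when the stem ends in a non-nasal consonant (*komitab*, *lel*).
*vub* — final consonant /b/ (non-nasal) → -ov → *vubov*.
The final consonant of *uhvom* is /m/, which is a nasal, so the suffix is -a, giving *uhvoma*.

vubov, uhvoma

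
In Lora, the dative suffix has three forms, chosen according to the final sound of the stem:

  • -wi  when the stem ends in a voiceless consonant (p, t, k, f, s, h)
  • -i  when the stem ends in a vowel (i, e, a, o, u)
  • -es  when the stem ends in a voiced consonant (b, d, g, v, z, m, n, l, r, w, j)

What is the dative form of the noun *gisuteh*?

gisutehwi

*gisuteh*: final sound = /h/, a voiceless consonant → -wi → *gisutehwi*.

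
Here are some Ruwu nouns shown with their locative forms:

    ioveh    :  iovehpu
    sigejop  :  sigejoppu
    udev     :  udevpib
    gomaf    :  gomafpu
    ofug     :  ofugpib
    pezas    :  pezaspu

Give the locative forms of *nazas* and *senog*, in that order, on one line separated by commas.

The alternation tracks the final consonant of the stem — -pu when the stem ends in a voiceless consonant (*ioveh*, *sigejop*, *gomaf*, *pezas*); -pib when the stem ends in a voiced consonant (*udev*, *ofug*).
The final consonant of *nazas* is /s/, which is voiceless, so the suffix is -pu, giving *nazaspu*.
*senog*: final consonant = /g/, voiced → -pib → *senogpib*.

nazaspu, senogpib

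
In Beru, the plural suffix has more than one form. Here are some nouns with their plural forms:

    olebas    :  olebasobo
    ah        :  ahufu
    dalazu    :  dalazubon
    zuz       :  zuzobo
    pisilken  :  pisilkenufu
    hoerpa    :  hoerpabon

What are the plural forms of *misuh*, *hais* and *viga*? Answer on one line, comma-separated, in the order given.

misuhufu, haisobo, vigabon

The suffix is conditioned by the final sound: -obo when the stem ends in a sibilant (*olebas*, *zuz*); -ufu when the stem ends in a non-sibilant consonant (*ah*, *pisilken*); -bon when the stem ends in a vowel (*dalazu*, *hoerpa*).
*misuh* — final sound /h/ (a non-sibilant consonant) → -ufu → *misuhufu*.
*hais*: final sound = /s/, a sibilant → -obo → *haisobo*.
The final sound of *viga* is /a/, which is a vowel, so the suffix is -bon, giving *vigabon*.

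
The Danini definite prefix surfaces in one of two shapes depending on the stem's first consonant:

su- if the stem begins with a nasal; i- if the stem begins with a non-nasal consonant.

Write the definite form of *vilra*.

*vilra* — first consonant /v/ (non-nasal) → i- → *ivilra*.

ivilra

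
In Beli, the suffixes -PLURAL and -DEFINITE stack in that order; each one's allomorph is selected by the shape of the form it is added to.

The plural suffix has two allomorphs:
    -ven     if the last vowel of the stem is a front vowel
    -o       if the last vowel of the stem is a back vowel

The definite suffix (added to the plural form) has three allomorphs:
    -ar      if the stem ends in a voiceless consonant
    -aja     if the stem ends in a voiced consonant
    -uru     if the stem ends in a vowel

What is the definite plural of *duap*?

*duap*: last vowel = /a/, a back vowel → -o → *duapo*.
The final sound of the plural form *duapo* is /o/, which is a vowel, so the definite suffix is -uru, giving *duapouru*.

duapouru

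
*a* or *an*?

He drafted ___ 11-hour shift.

The indefinite article is chosen by the initial *sound* of the following word, not its spelling.
The number *11* is spoken "eleven", beginning with /ɪˈlɛvən/ — a vowel sound.
So the article is *an*: He drafted an 11-hour shift.

an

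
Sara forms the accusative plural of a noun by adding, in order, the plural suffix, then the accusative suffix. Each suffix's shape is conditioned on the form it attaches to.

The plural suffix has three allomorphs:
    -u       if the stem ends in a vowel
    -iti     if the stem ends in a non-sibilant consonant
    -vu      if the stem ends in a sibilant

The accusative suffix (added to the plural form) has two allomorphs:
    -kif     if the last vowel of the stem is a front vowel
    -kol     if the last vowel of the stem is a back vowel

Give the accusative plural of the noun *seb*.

*seb*: final sound = /b/, a non-sibilant consonant → -iti → *sebiti*.
The plural form *sebiti*: last vowel = /i/, a front vowel → -kif → *sebitikif*.

sebitikif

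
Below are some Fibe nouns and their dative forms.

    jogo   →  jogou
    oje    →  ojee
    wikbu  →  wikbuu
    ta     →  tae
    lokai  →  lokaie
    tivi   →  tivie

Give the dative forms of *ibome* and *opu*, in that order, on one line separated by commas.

ibomee, opuu

The pattern is rounding harmony: -u when the last vowel of the stem is a rounded vowel (*jogo*, *wikbu*); -e when the last vowel of the stem is an unrounded vowel (*oje*, *ta*, *lokai*, *tivi*).
The last vowel of *ibome* is /e/, which is an unrounded vowel, so the suffix is -e, giving *ibomee*.
Since the last vowel of *opu* is /u/ (a rounded vowel), it takes -u, giving *opuu*.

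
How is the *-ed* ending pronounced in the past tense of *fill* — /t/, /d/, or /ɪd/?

/d/

The stem *fill* ends in a voiced sound other than /d/.
The -ed suffix is realized as /ɪd/ after /t, d/; as /t/ after other voiceless consonants; and as /d/ after other voiced sounds.
So -ed on *fill* is pronounced /d/.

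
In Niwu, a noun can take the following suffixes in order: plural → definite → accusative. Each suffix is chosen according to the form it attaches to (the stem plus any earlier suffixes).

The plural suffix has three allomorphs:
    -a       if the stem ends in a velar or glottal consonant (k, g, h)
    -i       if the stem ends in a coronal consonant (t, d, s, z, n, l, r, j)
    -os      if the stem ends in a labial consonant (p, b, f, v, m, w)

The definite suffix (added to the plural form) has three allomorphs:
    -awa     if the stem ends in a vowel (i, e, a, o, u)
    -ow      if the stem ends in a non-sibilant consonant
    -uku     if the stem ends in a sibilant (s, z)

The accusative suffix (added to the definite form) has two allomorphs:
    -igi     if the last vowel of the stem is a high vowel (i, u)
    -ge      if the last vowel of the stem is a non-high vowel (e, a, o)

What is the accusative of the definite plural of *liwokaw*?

liwokawosukuigi

*liwokaw*: final consonant = /w/, labial → -os → *liwokawos*.
The plural form *liwokawos* — final sound /s/ (a sibilant) → -uku → *liwokawosuku*.
The last vowel of the definite form *liwokawosuku* is /u/, which is a high vowel, so the accusative suffix is -igi, giving *liwokawosukuigi*.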